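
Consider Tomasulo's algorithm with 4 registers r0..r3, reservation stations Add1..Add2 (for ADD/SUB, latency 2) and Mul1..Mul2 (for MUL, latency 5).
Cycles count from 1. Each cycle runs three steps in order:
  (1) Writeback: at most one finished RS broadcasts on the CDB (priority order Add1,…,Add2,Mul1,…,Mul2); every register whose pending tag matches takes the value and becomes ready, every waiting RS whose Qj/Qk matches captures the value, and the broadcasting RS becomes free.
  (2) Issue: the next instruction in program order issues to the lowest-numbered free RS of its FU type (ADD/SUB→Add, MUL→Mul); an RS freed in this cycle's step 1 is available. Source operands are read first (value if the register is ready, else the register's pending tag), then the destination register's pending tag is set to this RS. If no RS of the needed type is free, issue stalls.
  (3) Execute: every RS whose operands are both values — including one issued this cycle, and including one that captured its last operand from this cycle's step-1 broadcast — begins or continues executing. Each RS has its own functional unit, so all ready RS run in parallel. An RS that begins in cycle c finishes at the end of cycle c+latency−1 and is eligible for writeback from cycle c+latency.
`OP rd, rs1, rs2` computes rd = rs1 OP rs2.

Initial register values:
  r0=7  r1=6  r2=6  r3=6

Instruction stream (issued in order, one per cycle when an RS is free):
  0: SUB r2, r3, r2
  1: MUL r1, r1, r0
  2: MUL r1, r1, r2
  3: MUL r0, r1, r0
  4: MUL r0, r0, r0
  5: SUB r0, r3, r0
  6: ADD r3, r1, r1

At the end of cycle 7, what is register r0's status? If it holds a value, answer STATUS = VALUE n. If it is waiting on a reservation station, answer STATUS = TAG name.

cycle 1: issue SUB r2<-Add1 // r0:7,r1:6,r2:Add1,r3:6
cycle 2: issue MUL r1<-Mul1 // r0:7,r1:Mul1,r2:Add1,r3:6
cycle 3: CDB Add1=0; issue MUL r1<-Mul2 // r0:7,r1:Mul2,r2:0,r3:6
cycle 4: stall // r0:7,r1:Mul2,r2:0,r3:6
cycle 5: stall // r0:7,r1:Mul2,r2:0,r3:6
cycle 6: stall // r0:7,r1:Mul2,r2:0,r3:6
cycle 7: CDB Mul1=42; issue MUL r0<-Mul1 // r0:Mul1,r1:Mul2,r2:0,r3:6

STATUS = TAG Mul1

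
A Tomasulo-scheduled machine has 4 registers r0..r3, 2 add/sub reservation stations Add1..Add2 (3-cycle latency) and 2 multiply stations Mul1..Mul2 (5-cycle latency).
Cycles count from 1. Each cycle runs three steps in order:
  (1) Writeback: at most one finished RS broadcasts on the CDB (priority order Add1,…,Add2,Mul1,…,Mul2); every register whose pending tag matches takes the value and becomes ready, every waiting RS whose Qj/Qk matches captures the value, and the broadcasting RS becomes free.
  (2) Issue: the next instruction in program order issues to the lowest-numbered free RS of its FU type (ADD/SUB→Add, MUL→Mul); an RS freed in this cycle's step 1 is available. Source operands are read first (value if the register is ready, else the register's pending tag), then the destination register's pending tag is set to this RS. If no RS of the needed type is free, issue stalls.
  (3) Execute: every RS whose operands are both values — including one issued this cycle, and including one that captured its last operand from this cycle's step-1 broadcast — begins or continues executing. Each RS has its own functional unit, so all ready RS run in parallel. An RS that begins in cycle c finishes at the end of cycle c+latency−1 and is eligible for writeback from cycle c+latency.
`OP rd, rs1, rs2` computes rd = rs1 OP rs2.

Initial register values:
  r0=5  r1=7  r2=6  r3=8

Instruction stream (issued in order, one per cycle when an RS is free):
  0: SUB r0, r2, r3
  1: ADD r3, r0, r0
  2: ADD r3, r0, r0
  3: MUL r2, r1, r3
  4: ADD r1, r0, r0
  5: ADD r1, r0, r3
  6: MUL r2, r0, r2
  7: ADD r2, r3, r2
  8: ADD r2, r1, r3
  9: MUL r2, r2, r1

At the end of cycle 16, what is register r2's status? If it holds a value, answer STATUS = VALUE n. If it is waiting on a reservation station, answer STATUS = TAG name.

  c1: issue SUB r0<-Add1  regs: r0:Add1,r1:7,r2:6,r3:8
  c2: issue ADD r3<-Add2  regs: r0:Add1,r1:7,r2:6,r3:Add2
  c3: stall  regs: r0:Add1,r1:7,r2:6,r3:Add2
  c4: CDB Add1=-2; issue ADD r3<-Add1  regs: r0:-2,r1:7,r2:6,r3:Add1
  c5: issue MUL r2<-Mul1  regs: r0:-2,r1:7,r2:Mul1,r3:Add1
  c6: stall  regs: r0:-2,r1:7,r2:Mul1,r3:Add1
  c7: CDB Add1=-4; issue ADD r1<-Add1  regs: r0:-2,r1:Add1,r2:Mul1,r3:-4
  c8: CDB Add2=-4; issue ADD r1<-Add2  regs: r0:-2,r1:Add2,r2:Mul1,r3:-4
  c9: issue MUL r2<-Mul2  regs: r0:-2,r1:Add2,r2:Mul2,r3:-4
  c10: CDB Add1=-4; issue ADD r2<-Add1  regs: r0:-2,r1:Add2,r2:Add1,r3:-4
  c11: CDB Add2=-6; issue ADD r2<-Add2  regs: r0:-2,r1:-6,r2:Add2,r3:-4
  c12: CDB Mul1=-28; issue MUL r2<-Mul1  regs: r0:-2,r1:-6,r2:Mul1,r3:-4
  c13: -  regs: r0:-2,r1:-6,r2:Mul1,r3:-4
  c14: CDB Add2=-10  regs: r0:-2,r1:-6,r2:Mul1,r3:-4
  c15: -  regs: r0:-2,r1:-6,r2:Mul1,r3:-4
  c16: -  regs: r0:-2,r1:-6,r2:Mul1,r3:-4

STATUS = TAG Mul1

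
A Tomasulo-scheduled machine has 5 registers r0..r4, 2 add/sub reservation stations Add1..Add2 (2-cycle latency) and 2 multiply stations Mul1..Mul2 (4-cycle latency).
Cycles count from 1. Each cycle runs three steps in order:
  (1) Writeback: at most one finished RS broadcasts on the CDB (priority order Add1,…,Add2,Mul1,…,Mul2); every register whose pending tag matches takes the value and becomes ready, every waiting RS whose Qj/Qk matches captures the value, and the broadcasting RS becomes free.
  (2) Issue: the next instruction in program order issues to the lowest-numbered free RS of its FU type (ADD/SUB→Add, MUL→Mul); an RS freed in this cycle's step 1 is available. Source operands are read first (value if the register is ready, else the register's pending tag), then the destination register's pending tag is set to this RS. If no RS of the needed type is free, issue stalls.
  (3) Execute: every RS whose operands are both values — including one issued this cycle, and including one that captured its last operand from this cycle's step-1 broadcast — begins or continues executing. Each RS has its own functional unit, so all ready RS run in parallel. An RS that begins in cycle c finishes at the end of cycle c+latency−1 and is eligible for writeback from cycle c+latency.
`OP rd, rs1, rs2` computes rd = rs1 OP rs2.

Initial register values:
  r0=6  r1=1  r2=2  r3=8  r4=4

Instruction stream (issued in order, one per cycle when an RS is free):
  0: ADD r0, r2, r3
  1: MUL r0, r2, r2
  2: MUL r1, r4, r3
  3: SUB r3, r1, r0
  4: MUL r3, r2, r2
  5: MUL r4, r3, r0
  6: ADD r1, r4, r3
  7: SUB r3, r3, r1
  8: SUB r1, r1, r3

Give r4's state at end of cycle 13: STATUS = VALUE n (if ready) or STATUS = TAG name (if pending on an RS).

STATUS = TAG Mul2

cycle 1: issue ADD r0<-Add1 // r0:Add1,r1:1,r2:2,r3:8,r4:4
cycle 2: issue MUL r0<-Mul1 // r0:Mul1,r1:1,r2:2,r3:8,r4:4
cycle 3: CDB Add1=10; issue MUL r1<-Mul2 // r0:Mul1,r1:Mul2,r2:2,r3:8,r4:4
cycle 4: issue SUB r3<-Add1 // r0:Mul1,r1:Mul2,r2:2,r3:Add1,r4:4
cycle 5: stall // r0:Mul1,r1:Mul2,r2:2,r3:Add1,r4:4
cycle 6: CDB Mul1=4; issue MUL r3<-Mul1 // r0:4,r1:Mul2,r2:2,r3:Mul1,r4:4
cycle 7: CDB Mul2=32; issue MUL r4<-Mul2 // r0:4,r1:32,r2:2,r3:Mul1,r4:Mul2
cycle 8: issue ADD r1<-Add2 // r0:4,r1:Add2,r2:2,r3:Mul1,r4:Mul2
cycle 9: CDB Add1=28; issue SUB r3<-Add1 // r0:4,r1:Add2,r2:2,r3:Add1,r4:Mul2
cycle 10: CDB Mul1=4; stall // r0:4,r1:Add2,r2:2,r3:Add1,r4:Mul2
cycle 11: stall // r0:4,r1:Add2,r2:2,r3:Add1,r4:Mul2
cycle 12: stall // r0:4,r1:Add2,r2:2,r3:Add1,r4:Mul2
cycle 13: stall // r0:4,r1:Add2,r2:2,r3:Add1,r4:Mul2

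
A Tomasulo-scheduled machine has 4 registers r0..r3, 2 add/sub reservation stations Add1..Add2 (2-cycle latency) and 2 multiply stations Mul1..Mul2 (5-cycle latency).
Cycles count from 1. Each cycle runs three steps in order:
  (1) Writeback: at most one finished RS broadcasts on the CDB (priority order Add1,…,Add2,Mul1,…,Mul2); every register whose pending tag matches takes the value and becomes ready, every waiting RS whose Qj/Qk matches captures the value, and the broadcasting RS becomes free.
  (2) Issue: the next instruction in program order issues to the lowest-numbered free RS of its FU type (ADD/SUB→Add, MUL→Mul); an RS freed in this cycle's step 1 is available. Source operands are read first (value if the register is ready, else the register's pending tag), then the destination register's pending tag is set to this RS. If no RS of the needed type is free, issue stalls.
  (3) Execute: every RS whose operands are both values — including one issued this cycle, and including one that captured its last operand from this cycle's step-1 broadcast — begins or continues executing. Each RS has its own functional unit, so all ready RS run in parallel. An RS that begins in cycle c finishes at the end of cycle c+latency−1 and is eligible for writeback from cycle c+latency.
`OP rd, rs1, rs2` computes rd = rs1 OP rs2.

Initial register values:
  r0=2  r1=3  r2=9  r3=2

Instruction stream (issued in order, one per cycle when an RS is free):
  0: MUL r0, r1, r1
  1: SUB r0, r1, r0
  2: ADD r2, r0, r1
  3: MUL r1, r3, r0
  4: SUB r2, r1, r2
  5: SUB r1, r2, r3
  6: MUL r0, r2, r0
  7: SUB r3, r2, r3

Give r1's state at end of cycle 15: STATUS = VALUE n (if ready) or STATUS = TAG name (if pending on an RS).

  c1: issue MUL r0<-Mul1  regs: r0:Mul1,r1:3,r2:9,r3:2
  c2: issue SUB r0<-Add1  regs: r0:Add1,r1:3,r2:9,r3:2
  c3: issue ADD r2<-Add2  regs: r0:Add1,r1:3,r2:Add2,r3:2
  c4: issue MUL r1<-Mul2  regs: r0:Add1,r1:Mul2,r2:Add2,r3:2
  c5: stall  regs: r0:Add1,r1:Mul2,r2:Add2,r3:2
  c6: CDB Mul1=9; stall  regs: r0:Add1,r1:Mul2,r2:Add2,r3:2
  c7: stall  regs: r0:Add1,r1:Mul2,r2:Add2,r3:2
  c8: CDB Add1=-6; issue SUB r2<-Add1  regs: r0:-6,r1:Mul2,r2:Add1,r3:2
  c9: stall  regs: r0:-6,r1:Mul2,r2:Add1,r3:2
  c10: CDB Add2=-3; issue SUB r1<-Add2  regs: r0:-6,r1:Add2,r2:Add1,r3:2
  c11: issue MUL r0<-Mul1  regs: r0:Mul1,r1:Add2,r2:Add1,r3:2
  c12: stall  regs: r0:Mul1,r1:Add2,r2:Add1,r3:2
  c13: CDB Mul2=-12; stall  regs: r0:Mul1,r1:Add2,r2:Add1,r3:2
  c14: stall  regs: r0:Mul1,r1:Add2,r2:Add1,r3:2
  c15: CDB Add1=-9; issue SUB r3<-Add1  regs: r0:Mul1,r1:Add2,r2:-9,r3:Add1

STATUS = TAG Add2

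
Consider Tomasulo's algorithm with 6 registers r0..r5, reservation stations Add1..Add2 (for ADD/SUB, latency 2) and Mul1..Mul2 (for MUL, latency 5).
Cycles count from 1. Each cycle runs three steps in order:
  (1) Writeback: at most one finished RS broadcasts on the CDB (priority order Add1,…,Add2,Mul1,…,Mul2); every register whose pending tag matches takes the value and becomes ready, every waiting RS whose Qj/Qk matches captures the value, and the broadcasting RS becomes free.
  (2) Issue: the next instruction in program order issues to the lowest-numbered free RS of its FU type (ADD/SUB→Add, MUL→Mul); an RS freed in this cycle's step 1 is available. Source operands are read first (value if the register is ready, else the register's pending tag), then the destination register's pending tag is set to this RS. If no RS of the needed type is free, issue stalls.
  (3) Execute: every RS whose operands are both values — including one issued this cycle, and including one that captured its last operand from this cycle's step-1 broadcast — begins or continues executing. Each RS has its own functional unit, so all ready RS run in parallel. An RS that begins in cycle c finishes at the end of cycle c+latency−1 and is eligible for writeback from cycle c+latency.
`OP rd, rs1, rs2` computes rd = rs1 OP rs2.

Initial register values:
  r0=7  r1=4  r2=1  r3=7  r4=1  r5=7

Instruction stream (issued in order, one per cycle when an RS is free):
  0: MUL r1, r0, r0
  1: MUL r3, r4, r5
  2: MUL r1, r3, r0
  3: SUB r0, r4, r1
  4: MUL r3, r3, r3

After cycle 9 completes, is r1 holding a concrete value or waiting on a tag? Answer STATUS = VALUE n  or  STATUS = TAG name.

STATUS = TAG Mul1

c1: issue MUL r1<-Mul1 | r0:7,r1:Mul1,r2:1,r3:7,r4:1,r5:7
c2: issue MUL r3<-Mul2 | r0:7,r1:Mul1,r2:1,r3:Mul2,r4:1,r5:7
c3: stall | r0:7,r1:Mul1,r2:1,r3:Mul2,r4:1,r5:7
c4: stall | r0:7,r1:Mul1,r2:1,r3:Mul2,r4:1,r5:7
c5: stall | r0:7,r1:Mul1,r2:1,r3:Mul2,r4:1,r5:7
c6: CDB Mul1=49; issue MUL r1<-Mul1 | r0:7,r1:Mul1,r2:1,r3:Mul2,r4:1,r5:7
c7: CDB Mul2=7; issue SUB r0<-Add1 | r0:Add1,r1:Mul1,r2:1,r3:7,r4:1,r5:7
c8: issue MUL r3<-Mul2 | r0:Add1,r1:Mul1,r2:1,r3:Mul2,r4:1,r5:7
c9: - | r0:Add1,r1:Mul1,r2:1,r3:Mul2,r4:1,r5:7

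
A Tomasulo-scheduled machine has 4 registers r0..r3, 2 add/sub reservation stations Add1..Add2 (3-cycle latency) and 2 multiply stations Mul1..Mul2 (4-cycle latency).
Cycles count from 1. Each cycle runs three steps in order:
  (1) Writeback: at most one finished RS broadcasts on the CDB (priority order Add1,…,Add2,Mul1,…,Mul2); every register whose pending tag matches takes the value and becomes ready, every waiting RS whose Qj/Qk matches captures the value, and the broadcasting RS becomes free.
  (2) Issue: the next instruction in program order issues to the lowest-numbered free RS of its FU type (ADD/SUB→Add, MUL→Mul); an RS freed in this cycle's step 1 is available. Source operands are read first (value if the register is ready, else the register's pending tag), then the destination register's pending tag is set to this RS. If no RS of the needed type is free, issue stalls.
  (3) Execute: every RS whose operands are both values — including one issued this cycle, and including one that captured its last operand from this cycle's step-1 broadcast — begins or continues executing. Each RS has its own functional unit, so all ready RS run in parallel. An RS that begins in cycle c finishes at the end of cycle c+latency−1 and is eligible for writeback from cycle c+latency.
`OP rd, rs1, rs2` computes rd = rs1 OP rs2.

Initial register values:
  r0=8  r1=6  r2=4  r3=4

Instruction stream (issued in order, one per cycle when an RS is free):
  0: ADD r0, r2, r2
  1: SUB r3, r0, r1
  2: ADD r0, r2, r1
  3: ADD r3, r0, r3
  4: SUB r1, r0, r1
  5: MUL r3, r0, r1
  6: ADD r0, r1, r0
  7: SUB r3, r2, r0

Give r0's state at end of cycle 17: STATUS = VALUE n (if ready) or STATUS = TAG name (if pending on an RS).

c1: issue ADD r0<-Add1 | r0:Add1,r1:6,r2:4,r3:4
c2: issue SUB r3<-Add2 | r0:Add1,r1:6,r2:4,r3:Add2
c3: stall | r0:Add1,r1:6,r2:4,r3:Add2
c4: CDB Add1=8; issue ADD r0<-Add1 | r0:Add1,r1:6,r2:4,r3:Add2
c5: stall | r0:Add1,r1:6,r2:4,r3:Add2
c6: stall | r0:Add1,r1:6,r2:4,r3:Add2
c7: CDB Add1=10; issue ADD r3<-Add1 | r0:10,r1:6,r2:4,r3:Add1
c8: CDB Add2=2; issue SUB r1<-Add2 | r0:10,r1:Add2,r2:4,r3:Add1
c9: issue MUL r3<-Mul1 | r0:10,r1:Add2,r2:4,r3:Mul1
c10: stall | r0:10,r1:Add2,r2:4,r3:Mul1
c11: CDB Add1=12; issue ADD r0<-Add1 | r0:Add1,r1:Add2,r2:4,r3:Mul1
c12: CDB Add2=4; issue SUB r3<-Add2 | r0:Add1,r1:4,r2:4,r3:Add2
c13: - | r0:Add1,r1:4,r2:4,r3:Add2
c14: - | r0:Add1,r1:4,r2:4,r3:Add2
c15: CDB Add1=14 | r0:14,r1:4,r2:4,r3:Add2
c16: CDB Mul1=40 | r0:14,r1:4,r2:4,r3:Add2
c17: - | r0:14,r1:4,r2:4,r3:Add2

STATUS = VALUE 14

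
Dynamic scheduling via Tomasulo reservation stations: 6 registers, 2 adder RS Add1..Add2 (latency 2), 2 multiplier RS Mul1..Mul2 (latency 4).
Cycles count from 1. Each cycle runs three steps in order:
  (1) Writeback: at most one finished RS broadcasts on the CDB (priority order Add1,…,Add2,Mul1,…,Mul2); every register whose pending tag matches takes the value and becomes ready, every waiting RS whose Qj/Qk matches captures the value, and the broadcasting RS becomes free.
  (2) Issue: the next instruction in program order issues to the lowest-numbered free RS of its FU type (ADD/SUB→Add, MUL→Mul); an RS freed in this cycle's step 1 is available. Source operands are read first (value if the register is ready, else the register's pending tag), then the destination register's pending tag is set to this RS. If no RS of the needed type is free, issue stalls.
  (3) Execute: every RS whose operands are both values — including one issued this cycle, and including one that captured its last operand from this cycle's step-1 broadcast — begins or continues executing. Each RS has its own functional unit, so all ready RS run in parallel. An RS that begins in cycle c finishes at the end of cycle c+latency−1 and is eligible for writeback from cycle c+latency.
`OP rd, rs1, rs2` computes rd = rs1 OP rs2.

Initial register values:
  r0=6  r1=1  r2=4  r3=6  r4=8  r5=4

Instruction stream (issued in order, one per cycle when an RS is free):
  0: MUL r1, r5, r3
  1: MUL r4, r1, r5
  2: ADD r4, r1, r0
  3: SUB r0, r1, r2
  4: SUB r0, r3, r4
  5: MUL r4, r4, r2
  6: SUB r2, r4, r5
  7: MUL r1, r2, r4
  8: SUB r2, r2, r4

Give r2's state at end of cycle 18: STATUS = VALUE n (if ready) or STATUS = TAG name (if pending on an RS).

  c1: issue MUL r1<-Mul1  regs: r0:6,r1:Mul1,r2:4,r3:6,r4:8,r5:4
  c2: issue MUL r4<-Mul2  regs: r0:6,r1:Mul1,r2:4,r3:6,r4:Mul2,r5:4
  c3: issue ADD r4<-Add1  regs: r0:6,r1:Mul1,r2:4,r3:6,r4:Add1,r5:4
  c4: issue SUB r0<-Add2  regs: r0:Add2,r1:Mul1,r2:4,r3:6,r4:Add1,r5:4
  c5: CDB Mul1=24; stall  regs: r0:Add2,r1:24,r2:4,r3:6,r4:Add1,r5:4
  c6: stall  regs: r0:Add2,r1:24,r2:4,r3:6,r4:Add1,r5:4
  c7: CDB Add1=30; issue SUB r0<-Add1  regs: r0:Add1,r1:24,r2:4,r3:6,r4:30,r5:4
  c8: CDB Add2=20; issue MUL r4<-Mul1  regs: r0:Add1,r1:24,r2:4,r3:6,r4:Mul1,r5:4
  c9: CDB Add1=-24; issue SUB r2<-Add1  regs: r0:-24,r1:24,r2:Add1,r3:6,r4:Mul1,r5:4
  c10: CDB Mul2=96; issue MUL r1<-Mul2  regs: r0:-24,r1:Mul2,r2:Add1,r3:6,r4:Mul1,r5:4
  c11: issue SUB r2<-Add2  regs: r0:-24,r1:Mul2,r2:Add2,r3:6,r4:Mul1,r5:4
  c12: CDB Mul1=120  regs: r0:-24,r1:Mul2,r2:Add2,r3:6,r4:120,r5:4
  c13: -  regs: r0:-24,r1:Mul2,r2:Add2,r3:6,r4:120,r5:4
  c14: CDB Add1=116  regs: r0:-24,r1:Mul2,r2:Add2,r3:6,r4:120,r5:4
  c15: -  regs: r0:-24,r1:Mul2,r2:Add2,r3:6,r4:120,r5:4
  c16: CDB Add2=-4  regs: r0:-24,r1:Mul2,r2:-4,r3:6,r4:120,r5:4
  c17: -  regs: r0:-24,r1:Mul2,r2:-4,r3:6,r4:120,r5:4
  c18: CDB Mul2=13920  regs: r0:-24,r1:13920,r2:-4,r3:6,r4:120,r5:4

STATUS = VALUE -4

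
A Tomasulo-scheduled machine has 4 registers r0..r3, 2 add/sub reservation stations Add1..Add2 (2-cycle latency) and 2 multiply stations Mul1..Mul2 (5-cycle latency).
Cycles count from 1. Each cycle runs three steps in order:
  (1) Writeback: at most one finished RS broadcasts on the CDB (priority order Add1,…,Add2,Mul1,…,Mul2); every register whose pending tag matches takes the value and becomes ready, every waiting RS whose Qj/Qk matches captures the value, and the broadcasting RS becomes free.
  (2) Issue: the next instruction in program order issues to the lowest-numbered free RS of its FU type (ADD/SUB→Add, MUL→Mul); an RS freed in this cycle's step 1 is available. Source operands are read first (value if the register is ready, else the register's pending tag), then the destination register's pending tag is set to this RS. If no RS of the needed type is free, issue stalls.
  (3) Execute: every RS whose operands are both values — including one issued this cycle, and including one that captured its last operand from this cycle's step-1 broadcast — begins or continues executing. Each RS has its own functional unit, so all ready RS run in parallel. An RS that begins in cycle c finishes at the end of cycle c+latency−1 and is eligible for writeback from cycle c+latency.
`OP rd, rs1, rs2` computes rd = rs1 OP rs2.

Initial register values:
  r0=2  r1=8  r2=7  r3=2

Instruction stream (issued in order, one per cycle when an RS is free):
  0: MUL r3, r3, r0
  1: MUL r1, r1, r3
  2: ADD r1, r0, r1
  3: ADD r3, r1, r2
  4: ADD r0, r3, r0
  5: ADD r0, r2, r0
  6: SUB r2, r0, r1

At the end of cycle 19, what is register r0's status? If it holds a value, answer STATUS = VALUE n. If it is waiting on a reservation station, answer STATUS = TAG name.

  c1: issue MUL r3<-Mul1  regs: r0:2,r1:8,r2:7,r3:Mul1
  c2: issue MUL r1<-Mul2  regs: r0:2,r1:Mul2,r2:7,r3:Mul1
  c3: issue ADD r1<-Add1  regs: r0:2,r1:Add1,r2:7,r3:Mul1
  c4: issue ADD r3<-Add2  regs: r0:2,r1:Add1,r2:7,r3:Add2
  c5: stall  regs: r0:2,r1:Add1,r2:7,r3:Add2
  c6: CDB Mul1=4; stall  regs: r0:2,r1:Add1,r2:7,r3:Add2
  c7: stall  regs: r0:2,r1:Add1,r2:7,r3:Add2
  c8: stall  regs: r0:2,r1:Add1,r2:7,r3:Add2
  c9: stall  regs: r0:2,r1:Add1,r2:7,r3:Add2
  c10: stall  regs: r0:2,r1:Add1,r2:7,r3:Add2
  c11: CDB Mul2=32; stall  regs: r0:2,r1:Add1,r2:7,r3:Add2
  c12: stall  regs: r0:2,r1:Add1,r2:7,r3:Add2
  c13: CDB Add1=34; issue ADD r0<-Add1  regs: r0:Add1,r1:34,r2:7,r3:Add2
  c14: stall  regs: r0:Add1,r1:34,r2:7,r3:Add2
  c15: CDB Add2=41; issue ADD r0<-Add2  regs: r0:Add2,r1:34,r2:7,r3:41
  c16: stall  regs: r0:Add2,r1:34,r2:7,r3:41
  c17: CDB Add1=43; issue SUB r2<-Add1  regs: r0:Add2,r1:34,r2:Add1,r3:41
  c18: -  regs: r0:Add2,r1:34,r2:Add1,r3:41
  c19: CDB Add2=50  regs: r0:50,r1:34,r2:Add1,r3:41

STATUS = VALUE 50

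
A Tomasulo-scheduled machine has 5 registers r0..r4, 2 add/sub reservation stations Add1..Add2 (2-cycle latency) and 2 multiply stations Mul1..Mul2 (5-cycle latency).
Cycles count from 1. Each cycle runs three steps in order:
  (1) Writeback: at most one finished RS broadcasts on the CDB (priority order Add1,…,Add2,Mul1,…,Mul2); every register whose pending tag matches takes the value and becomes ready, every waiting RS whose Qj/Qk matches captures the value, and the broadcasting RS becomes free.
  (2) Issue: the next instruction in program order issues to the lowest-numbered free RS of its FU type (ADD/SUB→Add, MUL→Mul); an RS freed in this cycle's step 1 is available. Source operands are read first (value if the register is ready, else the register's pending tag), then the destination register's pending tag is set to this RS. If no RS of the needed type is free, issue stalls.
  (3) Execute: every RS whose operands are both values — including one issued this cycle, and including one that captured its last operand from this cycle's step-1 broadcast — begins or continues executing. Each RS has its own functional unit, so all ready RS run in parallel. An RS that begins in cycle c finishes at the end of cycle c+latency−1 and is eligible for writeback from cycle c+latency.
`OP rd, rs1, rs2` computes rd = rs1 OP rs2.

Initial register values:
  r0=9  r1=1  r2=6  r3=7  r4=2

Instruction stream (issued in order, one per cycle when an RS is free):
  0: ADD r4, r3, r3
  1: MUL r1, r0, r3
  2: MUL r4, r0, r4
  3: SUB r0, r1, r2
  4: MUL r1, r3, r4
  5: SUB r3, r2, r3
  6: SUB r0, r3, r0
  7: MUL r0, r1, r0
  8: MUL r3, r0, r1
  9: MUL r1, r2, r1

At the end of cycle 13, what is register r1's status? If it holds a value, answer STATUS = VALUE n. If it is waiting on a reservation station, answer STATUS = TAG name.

  c1: issue ADD r4<-Add1  regs: r0:9,r1:1,r2:6,r3:7,r4:Add1
  c2: issue MUL r1<-Mul1  regs: r0:9,r1:Mul1,r2:6,r3:7,r4:Add1
  c3: CDB Add1=14; issue MUL r4<-Mul2  regs: r0:9,r1:Mul1,r2:6,r3:7,r4:Mul2
  c4: issue SUB r0<-Add1  regs: r0:Add1,r1:Mul1,r2:6,r3:7,r4:Mul2
  c5: stall  regs: r0:Add1,r1:Mul1,r2:6,r3:7,r4:Mul2
  c6: stall  regs: r0:Add1,r1:Mul1,r2:6,r3:7,r4:Mul2
  c7: CDB Mul1=63; issue MUL r1<-Mul1  regs: r0:Add1,r1:Mul1,r2:6,r3:7,r4:Mul2
  c8: CDB Mul2=126; issue SUB r3<-Add2  regs: r0:Add1,r1:Mul1,r2:6,r3:Add2,r4:126
  c9: CDB Add1=57; issue SUB r0<-Add1  regs: r0:Add1,r1:Mul1,r2:6,r3:Add2,r4:126
  c10: CDB Add2=-1; issue MUL r0<-Mul2  regs: r0:Mul2,r1:Mul1,r2:6,r3:-1,r4:126
  c11: stall  regs: r0:Mul2,r1:Mul1,r2:6,r3:-1,r4:126
  c12: CDB Add1=-58; stall  regs: r0:Mul2,r1:Mul1,r2:6,r3:-1,r4:126
  c13: CDB Mul1=882; issue MUL r3<-Mul1  regs: r0:Mul2,r1:882,r2:6,r3:Mul1,r4:126

STATUS = VALUE 882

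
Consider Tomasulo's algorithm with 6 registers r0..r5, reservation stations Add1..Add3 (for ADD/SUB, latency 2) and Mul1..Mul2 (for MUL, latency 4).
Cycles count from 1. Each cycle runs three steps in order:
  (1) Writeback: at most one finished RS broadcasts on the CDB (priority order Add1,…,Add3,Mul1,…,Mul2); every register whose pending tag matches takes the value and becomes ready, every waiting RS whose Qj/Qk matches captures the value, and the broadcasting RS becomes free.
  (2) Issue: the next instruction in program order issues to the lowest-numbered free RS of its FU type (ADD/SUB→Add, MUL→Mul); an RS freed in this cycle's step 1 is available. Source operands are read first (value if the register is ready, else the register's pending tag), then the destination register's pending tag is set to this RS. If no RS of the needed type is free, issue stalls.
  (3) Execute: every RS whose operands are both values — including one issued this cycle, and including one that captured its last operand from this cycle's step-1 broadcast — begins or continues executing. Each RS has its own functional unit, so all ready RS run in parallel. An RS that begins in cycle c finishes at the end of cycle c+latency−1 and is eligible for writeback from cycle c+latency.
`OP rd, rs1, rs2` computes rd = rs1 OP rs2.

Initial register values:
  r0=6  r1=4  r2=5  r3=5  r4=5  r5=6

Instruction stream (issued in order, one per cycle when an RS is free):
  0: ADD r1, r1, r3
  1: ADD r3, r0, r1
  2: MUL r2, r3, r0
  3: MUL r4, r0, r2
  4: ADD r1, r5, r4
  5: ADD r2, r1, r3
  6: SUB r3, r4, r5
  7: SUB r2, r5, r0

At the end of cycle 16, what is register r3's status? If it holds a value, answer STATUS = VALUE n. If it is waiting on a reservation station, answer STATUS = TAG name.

cycle 1: issue ADD r1<-Add1 // r0:6,r1:Add1,r2:5,r3:5,r4:5,r5:6
cycle 2: issue ADD r3<-Add2 // r0:6,r1:Add1,r2:5,r3:Add2,r4:5,r5:6
cycle 3: CDB Add1=9; issue MUL r2<-Mul1 // r0:6,r1:9,r2:Mul1,r3:Add2,r4:5,r5:6
cycle 4: issue MUL r4<-Mul2 // r0:6,r1:9,r2:Mul1,r3:Add2,r4:Mul2,r5:6
cycle 5: CDB Add2=15; issue ADD r1<-Add1 // r0:6,r1:Add1,r2:Mul1,r3:15,r4:Mul2,r5:6
cycle 6: issue ADD r2<-Add2 // r0:6,r1:Add1,r2:Add2,r3:15,r4:Mul2,r5:6
cycle 7: issue SUB r3<-Add3 // r0:6,r1:Add1,r2:Add2,r3:Add3,r4:Mul2,r5:6
cycle 8: stall // r0:6,r1:Add1,r2:Add2,r3:Add3,r4:Mul2,r5:6
cycle 9: CDB Mul1=90; stall // r0:6,r1:Add1,r2:Add2,r3:Add3,r4:Mul2,r5:6
cycle 10: stall // r0:6,r1:Add1,r2:Add2,r3:Add3,r4:Mul2,r5:6
cycle 11: stall // r0:6,r1:Add1,r2:Add2,r3:Add3,r4:Mul2,r5:6
cycle 12: stall // r0:6,r1:Add1,r2:Add2,r3:Add3,r4:Mul2,r5:6
cycle 13: CDB Mul2=540; stall // r0:6,r1:Add1,r2:Add2,r3:Add3,r4:540,r5:6
cycle 14: stall // r0:6,r1:Add1,r2:Add2,r3:Add3,r4:540,r5:6
cycle 15: CDB Add1=546; issue SUB r2<-Add1 // r0:6,r1:546,r2:Add1,r3:Add3,r4:540,r5:6
cycle 16: CDB Add3=534 // r0:6,r1:546,r2:Add1,r3:534,r4:540,r5:6

STATUS = VALUE 534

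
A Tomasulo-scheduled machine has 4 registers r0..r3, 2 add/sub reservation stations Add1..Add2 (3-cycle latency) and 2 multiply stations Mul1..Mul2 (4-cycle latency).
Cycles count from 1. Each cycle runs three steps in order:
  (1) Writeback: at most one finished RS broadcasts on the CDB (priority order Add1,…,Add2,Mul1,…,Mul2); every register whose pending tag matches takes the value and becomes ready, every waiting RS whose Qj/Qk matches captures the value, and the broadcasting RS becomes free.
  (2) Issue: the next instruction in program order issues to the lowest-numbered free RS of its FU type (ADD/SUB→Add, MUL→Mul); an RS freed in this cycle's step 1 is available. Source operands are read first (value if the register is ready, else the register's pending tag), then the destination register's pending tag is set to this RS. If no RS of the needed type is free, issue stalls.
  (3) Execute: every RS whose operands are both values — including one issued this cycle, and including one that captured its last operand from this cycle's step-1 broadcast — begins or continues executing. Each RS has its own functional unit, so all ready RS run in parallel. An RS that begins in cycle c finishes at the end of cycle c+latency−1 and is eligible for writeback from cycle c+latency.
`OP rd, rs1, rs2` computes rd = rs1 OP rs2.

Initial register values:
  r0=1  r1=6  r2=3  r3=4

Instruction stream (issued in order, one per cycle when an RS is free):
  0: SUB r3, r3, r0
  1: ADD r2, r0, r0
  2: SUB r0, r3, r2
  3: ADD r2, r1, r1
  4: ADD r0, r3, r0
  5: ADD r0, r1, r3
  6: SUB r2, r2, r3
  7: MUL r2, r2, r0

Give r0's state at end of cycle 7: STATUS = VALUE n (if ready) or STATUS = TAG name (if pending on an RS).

STATUS = TAG Add1

cycle 1: issue SUB r3<-Add1 // r0:1,r1:6,r2:3,r3:Add1
cycle 2: issue ADD r2<-Add2 // r0:1,r1:6,r2:Add2,r3:Add1
cycle 3: stall // r0:1,r1:6,r2:Add2,r3:Add1
cycle 4: CDB Add1=3; issue SUB r0<-Add1 // r0:Add1,r1:6,r2:Add2,r3:3
cycle 5: CDB Add2=2; issue ADD r2<-Add2 // r0:Add1,r1:6,r2:Add2,r3:3
cycle 6: stall // r0:Add1,r1:6,r2:Add2,r3:3
cycle 7: stall // r0:Add1,r1:6,r2:Add2,r3:3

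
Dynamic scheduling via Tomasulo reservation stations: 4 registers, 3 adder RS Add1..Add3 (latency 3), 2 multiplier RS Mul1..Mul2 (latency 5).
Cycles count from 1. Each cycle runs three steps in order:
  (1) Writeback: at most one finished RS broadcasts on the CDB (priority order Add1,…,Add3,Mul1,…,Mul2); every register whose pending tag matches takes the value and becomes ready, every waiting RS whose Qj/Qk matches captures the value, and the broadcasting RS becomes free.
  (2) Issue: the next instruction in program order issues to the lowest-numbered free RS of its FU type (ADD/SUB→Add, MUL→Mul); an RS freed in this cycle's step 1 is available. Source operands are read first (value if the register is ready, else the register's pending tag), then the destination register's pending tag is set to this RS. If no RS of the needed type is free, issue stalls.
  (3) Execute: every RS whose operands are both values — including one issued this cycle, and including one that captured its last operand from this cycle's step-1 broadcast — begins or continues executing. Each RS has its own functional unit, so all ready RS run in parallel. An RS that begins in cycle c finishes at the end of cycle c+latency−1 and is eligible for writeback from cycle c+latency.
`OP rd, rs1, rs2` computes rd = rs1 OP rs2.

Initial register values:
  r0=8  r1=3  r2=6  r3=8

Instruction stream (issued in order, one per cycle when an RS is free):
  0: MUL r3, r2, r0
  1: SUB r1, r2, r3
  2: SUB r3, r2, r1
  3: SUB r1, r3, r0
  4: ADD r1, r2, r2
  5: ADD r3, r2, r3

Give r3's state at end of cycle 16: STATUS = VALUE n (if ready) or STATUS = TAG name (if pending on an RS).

cycle 1: issue MUL r3<-Mul1 // r0:8,r1:3,r2:6,r3:Mul1
cycle 2: issue SUB r1<-Add1 // r0:8,r1:Add1,r2:6,r3:Mul1
cycle 3: issue SUB r3<-Add2 // r0:8,r1:Add1,r2:6,r3:Add2
cycle 4: issue SUB r1<-Add3 // r0:8,r1:Add3,r2:6,r3:Add2
cycle 5: stall // r0:8,r1:Add3,r2:6,r3:Add2
cycle 6: CDB Mul1=48; stall // r0:8,r1:Add3,r2:6,r3:Add2
cycle 7: stall // r0:8,r1:Add3,r2:6,r3:Add2
cycle 8: stall // r0:8,r1:Add3,r2:6,r3:Add2
cycle 9: CDB Add1=-42; issue ADD r1<-Add1 // r0:8,r1:Add1,r2:6,r3:Add2
cycle 10: stall // r0:8,r1:Add1,r2:6,r3:Add2
cycle 11: stall // r0:8,r1:Add1,r2:6,r3:Add2
cycle 12: CDB Add1=12; issue ADD r3<-Add1 // r0:8,r1:12,r2:6,r3:Add1
cycle 13: CDB Add2=48 // r0:8,r1:12,r2:6,r3:Add1
cycle 14: - // r0:8,r1:12,r2:6,r3:Add1
cycle 15: - // r0:8,r1:12,r2:6,r3:Add1
cycle 16: CDB Add1=54 // r0:8,r1:12,r2:6,r3:54

STATUS = VALUE 54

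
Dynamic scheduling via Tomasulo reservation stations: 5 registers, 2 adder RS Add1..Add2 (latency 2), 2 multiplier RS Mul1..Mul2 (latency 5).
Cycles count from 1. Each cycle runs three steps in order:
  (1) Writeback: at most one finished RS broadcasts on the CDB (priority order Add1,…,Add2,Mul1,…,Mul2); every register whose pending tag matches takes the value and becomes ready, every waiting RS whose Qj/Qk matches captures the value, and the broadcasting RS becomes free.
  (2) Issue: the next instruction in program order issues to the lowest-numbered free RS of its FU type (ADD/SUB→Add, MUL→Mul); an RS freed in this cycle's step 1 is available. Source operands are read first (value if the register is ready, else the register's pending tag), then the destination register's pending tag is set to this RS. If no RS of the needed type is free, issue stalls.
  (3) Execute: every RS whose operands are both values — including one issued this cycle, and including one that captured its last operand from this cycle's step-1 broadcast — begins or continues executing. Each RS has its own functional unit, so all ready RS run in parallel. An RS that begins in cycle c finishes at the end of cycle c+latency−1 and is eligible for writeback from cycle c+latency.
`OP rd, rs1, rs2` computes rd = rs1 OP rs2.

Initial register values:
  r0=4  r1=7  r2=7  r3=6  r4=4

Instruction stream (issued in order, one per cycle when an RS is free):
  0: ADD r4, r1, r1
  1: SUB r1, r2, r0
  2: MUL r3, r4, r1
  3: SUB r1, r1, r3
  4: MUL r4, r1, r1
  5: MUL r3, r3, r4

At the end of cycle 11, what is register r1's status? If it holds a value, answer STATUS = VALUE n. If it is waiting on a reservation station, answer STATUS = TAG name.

  c1: issue ADD r4<-Add1  regs: r0:4,r1:7,r2:7,r3:6,r4:Add1
  c2: issue SUB r1<-Add2  regs: r0:4,r1:Add2,r2:7,r3:6,r4:Add1
  c3: CDB Add1=14; issue MUL r3<-Mul1  regs: r0:4,r1:Add2,r2:7,r3:Mul1,r4:14
  c4: CDB Add2=3; issue SUB r1<-Add1  regs: r0:4,r1:Add1,r2:7,r3:Mul1,r4:14
  c5: issue MUL r4<-Mul2  regs: r0:4,r1:Add1,r2:7,r3:Mul1,r4:Mul2
  c6: stall  regs: r0:4,r1:Add1,r2:7,r3:Mul1,r4:Mul2
  c7: stall  regs: r0:4,r1:Add1,r2:7,r3:Mul1,r4:Mul2
  c8: stall  regs: r0:4,r1:Add1,r2:7,r3:Mul1,r4:Mul2
  c9: CDB Mul1=42; issue MUL r3<-Mul1  regs: r0:4,r1:Add1,r2:7,r3:Mul1,r4:Mul2
  c10: -  regs: r0:4,r1:Add1,r2:7,r3:Mul1,r4:Mul2
  c11: CDB Add1=-39  regs: r0:4,r1:-39,r2:7,r3:Mul1,r4:Mul2

STATUS = VALUE -39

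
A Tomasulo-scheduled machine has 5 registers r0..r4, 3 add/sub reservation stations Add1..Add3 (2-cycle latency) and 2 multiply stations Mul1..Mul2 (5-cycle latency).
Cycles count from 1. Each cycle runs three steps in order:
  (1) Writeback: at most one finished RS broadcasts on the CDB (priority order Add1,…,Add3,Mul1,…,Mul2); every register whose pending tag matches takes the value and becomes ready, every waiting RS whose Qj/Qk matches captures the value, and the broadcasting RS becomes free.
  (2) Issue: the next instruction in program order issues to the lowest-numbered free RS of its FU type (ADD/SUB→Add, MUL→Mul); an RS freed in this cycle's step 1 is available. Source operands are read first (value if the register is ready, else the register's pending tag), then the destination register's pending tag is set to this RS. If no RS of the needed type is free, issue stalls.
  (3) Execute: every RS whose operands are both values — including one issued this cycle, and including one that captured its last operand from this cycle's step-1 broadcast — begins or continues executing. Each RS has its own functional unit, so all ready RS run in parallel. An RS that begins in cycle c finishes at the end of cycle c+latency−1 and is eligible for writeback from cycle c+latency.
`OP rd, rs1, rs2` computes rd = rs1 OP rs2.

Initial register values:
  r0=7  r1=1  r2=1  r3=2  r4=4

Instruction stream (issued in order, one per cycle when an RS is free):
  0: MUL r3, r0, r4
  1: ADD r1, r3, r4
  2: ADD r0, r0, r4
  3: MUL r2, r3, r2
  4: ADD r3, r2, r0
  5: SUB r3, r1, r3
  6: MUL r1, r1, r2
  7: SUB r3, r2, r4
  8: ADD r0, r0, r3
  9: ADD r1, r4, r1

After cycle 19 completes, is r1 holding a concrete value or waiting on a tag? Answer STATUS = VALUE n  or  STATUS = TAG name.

cycle 1: issue MUL r3<-Mul1 // r0:7,r1:1,r2:1,r3:Mul1,r4:4
cycle 2: issue ADD r1<-Add1 // r0:7,r1:Add1,r2:1,r3:Mul1,r4:4
cycle 3: issue ADD r0<-Add2 // r0:Add2,r1:Add1,r2:1,r3:Mul1,r4:4
cycle 4: issue MUL r2<-Mul2 // r0:Add2,r1:Add1,r2:Mul2,r3:Mul1,r4:4
cycle 5: CDB Add2=11; issue ADD r3<-Add2 // r0:11,r1:Add1,r2:Mul2,r3:Add2,r4:4
cycle 6: CDB Mul1=28; issue SUB r3<-Add3 // r0:11,r1:Add1,r2:Mul2,r3:Add3,r4:4
cycle 7: issue MUL r1<-Mul1 // r0:11,r1:Mul1,r2:Mul2,r3:Add3,r4:4
cycle 8: CDB Add1=32; issue SUB r3<-Add1 // r0:11,r1:Mul1,r2:Mul2,r3:Add1,r4:4
cycle 9: stall // r0:11,r1:Mul1,r2:Mul2,r3:Add1,r4:4
cycle 10: stall // r0:11,r1:Mul1,r2:Mul2,r3:Add1,r4:4
cycle 11: CDB Mul2=28; stall // r0:11,r1:Mul1,r2:28,r3:Add1,r4:4
cycle 12: stall // r0:11,r1:Mul1,r2:28,r3:Add1,r4:4
cycle 13: CDB Add1=24; issue ADD r0<-Add1 // r0:Add1,r1:Mul1,r2:28,r3:24,r4:4
cycle 14: CDB Add2=39; issue ADD r1<-Add2 // r0:Add1,r1:Add2,r2:28,r3:24,r4:4
cycle 15: CDB Add1=35 // r0:35,r1:Add2,r2:28,r3:24,r4:4
cycle 16: CDB Add3=-7 // r0:35,r1:Add2,r2:28,r3:24,r4:4
cycle 17: CDB Mul1=896 // r0:35,r1:Add2,r2:28,r3:24,r4:4
cycle 18: - // r0:35,r1:Add2,r2:28,r3:24,r4:4
cycle 19: CDB Add2=900 // r0:35,r1:900,r2:28,r3:24,r4:4

STATUS = VALUE 900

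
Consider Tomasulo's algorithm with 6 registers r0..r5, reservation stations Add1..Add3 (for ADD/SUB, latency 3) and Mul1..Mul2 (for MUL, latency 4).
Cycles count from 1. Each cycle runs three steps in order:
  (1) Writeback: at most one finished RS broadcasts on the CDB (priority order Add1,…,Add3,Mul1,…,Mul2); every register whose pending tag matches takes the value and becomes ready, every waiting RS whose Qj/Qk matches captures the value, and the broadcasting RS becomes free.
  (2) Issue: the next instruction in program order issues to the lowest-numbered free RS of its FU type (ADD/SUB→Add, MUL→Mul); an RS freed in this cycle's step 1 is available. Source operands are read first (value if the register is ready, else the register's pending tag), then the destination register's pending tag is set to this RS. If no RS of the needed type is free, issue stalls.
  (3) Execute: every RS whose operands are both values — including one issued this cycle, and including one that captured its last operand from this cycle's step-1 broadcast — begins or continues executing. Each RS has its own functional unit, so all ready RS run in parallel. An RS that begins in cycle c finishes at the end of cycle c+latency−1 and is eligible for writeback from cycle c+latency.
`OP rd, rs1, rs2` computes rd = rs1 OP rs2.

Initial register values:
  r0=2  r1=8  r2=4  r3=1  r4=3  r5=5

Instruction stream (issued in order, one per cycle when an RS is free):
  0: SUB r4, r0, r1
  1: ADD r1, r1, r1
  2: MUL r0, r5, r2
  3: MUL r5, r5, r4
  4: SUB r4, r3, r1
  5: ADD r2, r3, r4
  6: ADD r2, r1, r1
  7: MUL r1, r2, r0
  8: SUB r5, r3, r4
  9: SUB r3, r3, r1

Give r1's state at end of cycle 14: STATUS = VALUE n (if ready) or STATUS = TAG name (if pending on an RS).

STATUS = VALUE 640

  c1: issue SUB r4<-Add1  regs: r0:2,r1:8,r2:4,r3:1,r4:Add1,r5:5
  c2: issue ADD r1<-Add2  regs: r0:2,r1:Add2,r2:4,r3:1,r4:Add1,r5:5
  c3: issue MUL r0<-Mul1  regs: r0:Mul1,r1:Add2,r2:4,r3:1,r4:Add1,r5:5
  c4: CDB Add1=-6; issue MUL r5<-Mul2  regs: r0:Mul1,r1:Add2,r2:4,r3:1,r4:-6,r5:Mul2
  c5: CDB Add2=16; issue SUB r4<-Add1  regs: r0:Mul1,r1:16,r2:4,r3:1,r4:Add1,r5:Mul2
  c6: issue ADD r2<-Add2  regs: r0:Mul1,r1:16,r2:Add2,r3:1,r4:Add1,r5:Mul2
  c7: CDB Mul1=20; issue ADD r2<-Add3  regs: r0:20,r1:16,r2:Add3,r3:1,r4:Add1,r5:Mul2
  c8: CDB Add1=-15; issue MUL r1<-Mul1  regs: r0:20,r1:Mul1,r2:Add3,r3:1,r4:-15,r5:Mul2
  c9: CDB Mul2=-30; issue SUB r5<-Add1  regs: r0:20,r1:Mul1,r2:Add3,r3:1,r4:-15,r5:Add1
  c10: CDB Add3=32; issue SUB r3<-Add3  regs: r0:20,r1:Mul1,r2:32,r3:Add3,r4:-15,r5:Add1
  c11: CDB Add2=-14  regs: r0:20,r1:Mul1,r2:32,r3:Add3,r4:-15,r5:Add1
  c12: CDB Add1=16  regs: r0:20,r1:Mul1,r2:32,r3:Add3,r4:-15,r5:16
  c13: -  regs: r0:20,r1:Mul1,r2:32,r3:Add3,r4:-15,r5:16
  c14: CDB Mul1=640  regs: r0:20,r1:640,r2:32,r3:Add3,r4:-15,r5:16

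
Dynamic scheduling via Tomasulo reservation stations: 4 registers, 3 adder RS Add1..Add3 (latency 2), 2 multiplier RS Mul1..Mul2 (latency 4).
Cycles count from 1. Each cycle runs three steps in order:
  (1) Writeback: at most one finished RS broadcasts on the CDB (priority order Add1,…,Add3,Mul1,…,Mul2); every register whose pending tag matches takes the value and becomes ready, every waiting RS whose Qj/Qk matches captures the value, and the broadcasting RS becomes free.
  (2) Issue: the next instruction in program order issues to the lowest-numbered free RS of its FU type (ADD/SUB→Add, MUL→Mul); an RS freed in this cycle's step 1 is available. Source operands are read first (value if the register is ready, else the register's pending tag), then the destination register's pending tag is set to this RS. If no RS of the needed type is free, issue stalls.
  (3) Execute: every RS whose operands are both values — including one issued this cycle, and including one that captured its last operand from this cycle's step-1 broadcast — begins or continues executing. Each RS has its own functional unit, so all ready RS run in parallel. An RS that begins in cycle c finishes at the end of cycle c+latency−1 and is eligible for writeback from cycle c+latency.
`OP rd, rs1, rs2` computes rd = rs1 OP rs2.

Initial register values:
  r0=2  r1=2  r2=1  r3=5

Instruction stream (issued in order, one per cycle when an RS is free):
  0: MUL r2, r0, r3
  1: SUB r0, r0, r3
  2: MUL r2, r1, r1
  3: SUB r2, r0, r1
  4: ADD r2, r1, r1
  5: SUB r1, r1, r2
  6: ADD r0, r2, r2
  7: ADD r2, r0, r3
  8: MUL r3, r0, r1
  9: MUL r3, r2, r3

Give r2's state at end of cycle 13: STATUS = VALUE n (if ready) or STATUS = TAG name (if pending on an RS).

cycle 1: issue MUL r2<-Mul1 // r0:2,r1:2,r2:Mul1,r3:5
cycle 2: issue SUB r0<-Add1 // r0:Add1,r1:2,r2:Mul1,r3:5
cycle 3: issue MUL r2<-Mul2 // r0:Add1,r1:2,r2:Mul2,r3:5
cycle 4: CDB Add1=-3; issue SUB r2<-Add1 // r0:-3,r1:2,r2:Add1,r3:5
cycle 5: CDB Mul1=10; issue ADD r2<-Add2 // r0:-3,r1:2,r2:Add2,r3:5
cycle 6: CDB Add1=-5; issue SUB r1<-Add1 // r0:-3,r1:Add1,r2:Add2,r3:5
cycle 7: CDB Add2=4; issue ADD r0<-Add2 // r0:Add2,r1:Add1,r2:4,r3:5
cycle 8: CDB Mul2=4; issue ADD r2<-Add3 // r0:Add2,r1:Add1,r2:Add3,r3:5
cycle 9: CDB Add1=-2; issue MUL r3<-Mul1 // r0:Add2,r1:-2,r2:Add3,r3:Mul1
cycle 10: CDB Add2=8; issue MUL r3<-Mul2 // r0:8,r1:-2,r2:Add3,r3:Mul2
cycle 11: - // r0:8,r1:-2,r2:Add3,r3:Mul2
cycle 12: CDB Add3=13 // r0:8,r1:-2,r2:13,r3:Mul2
cycle 13: - // r0:8,r1:-2,r2:13,r3:Mul2

STATUS = VALUE 13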